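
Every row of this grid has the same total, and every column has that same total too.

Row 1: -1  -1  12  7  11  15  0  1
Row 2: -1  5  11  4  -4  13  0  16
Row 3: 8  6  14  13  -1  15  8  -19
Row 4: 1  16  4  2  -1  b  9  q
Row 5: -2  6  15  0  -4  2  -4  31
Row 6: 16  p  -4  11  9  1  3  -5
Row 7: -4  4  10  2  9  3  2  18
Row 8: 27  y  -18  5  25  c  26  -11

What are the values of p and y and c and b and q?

p = 13, y = -5, c = -5, b = 0, q = 13

Rows 1 and 2 both sum to 44, so that's the common total.
Column 8: 1 + 16 − 19 + 31 − 5 + 18 − 11 = 31, so its missing entry is 44 − 31 = 13.
Row 6: 16 − 4 + 11 + 9 + 1 + 3 − 5 = 31, so its missing entry is 44 − 31 = 13.
Column 2: -1 + 5 + 6 + 16 + 6 + 13 + 4 = 49, so its missing entry is 44 − 49 = -5.
Row 8: 27 − 5 − 18 + 5 + 25 + 26 − 11 = 49, so its missing entry is 44 − 49 = -5.
Row 4: 1 + 16 + 4 + 2 − 1 + 9 + 13 = 44, so its missing entry is 44 − 44 = 0.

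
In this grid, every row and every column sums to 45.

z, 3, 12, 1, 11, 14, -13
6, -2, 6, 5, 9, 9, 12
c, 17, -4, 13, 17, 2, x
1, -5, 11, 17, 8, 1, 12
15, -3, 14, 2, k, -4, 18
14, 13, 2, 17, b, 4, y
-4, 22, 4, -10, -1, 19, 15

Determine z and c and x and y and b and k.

z = 17, c = -4, x = 4, y = -3, b = -2, k = 3

The known cells in row 5 total 42, leaving 45 − 42 = 3 for the blank.
The known cells in row 1 total 28, leaving 45 − 28 = 17 for the blank.
The known cells in column 5 total 47, leaving 45 − 47 = -2 for the blank.
The known cells in column 1 total 49, leaving 45 − 49 = -4 for the blank.
The known cells in row 3 total 41, leaving 45 − 41 = 4 for the blank.
The known cells in row 6 total 48, leaving 45 − 48 = -3 for the blank.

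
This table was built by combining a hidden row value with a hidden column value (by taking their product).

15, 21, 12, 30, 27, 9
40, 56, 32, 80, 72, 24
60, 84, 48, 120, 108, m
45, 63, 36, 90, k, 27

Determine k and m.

k = 81, m = 36

Each row is a constant multiple of every other row — this is a multiplication table with the headers hidden.
Row 4 is 36/12 = 3/1 times row 1, so its entry in column 5 is 27 × 3/1 = 81.
Row 3 is 48/12 = 4/1 times row 1, so its entry in column 6 is 9 × 4/1 = 36.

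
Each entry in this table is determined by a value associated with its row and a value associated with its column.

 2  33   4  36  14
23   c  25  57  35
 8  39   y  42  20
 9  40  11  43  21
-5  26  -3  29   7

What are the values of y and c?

The difference between any two rows is the same in every column — this is an addition table with the headers hidden.
Row 3 minus row 1 is 8 − 2 = 6, so its entry in column 3 is 4 + 6 = 10.
Row 2 minus row 1 is 23 − 2 = 21, so its entry in column 2 is 33 + 21 = 54.

y = 10, c = 54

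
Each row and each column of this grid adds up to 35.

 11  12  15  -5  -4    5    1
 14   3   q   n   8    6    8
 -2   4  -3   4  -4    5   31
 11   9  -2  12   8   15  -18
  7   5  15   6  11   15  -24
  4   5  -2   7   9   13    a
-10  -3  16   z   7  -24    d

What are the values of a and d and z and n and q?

The known cells in column 3 total 39, leaving 35 − 39 = -4 for the blank.
The known cells in row 6 total 36, leaving 35 − 36 = -1 for the blank.
The known cells in column 7 total -3, leaving 35 − (-3) = 38 for the blank.
The known cells in row 7 total 24, leaving 35 − 24 = 11 for the blank.
The known cells in row 2 total 35, leaving 35 − 35 = 0 for the blank.

a = -1, d = 38, z = 11, n = 0, q = -4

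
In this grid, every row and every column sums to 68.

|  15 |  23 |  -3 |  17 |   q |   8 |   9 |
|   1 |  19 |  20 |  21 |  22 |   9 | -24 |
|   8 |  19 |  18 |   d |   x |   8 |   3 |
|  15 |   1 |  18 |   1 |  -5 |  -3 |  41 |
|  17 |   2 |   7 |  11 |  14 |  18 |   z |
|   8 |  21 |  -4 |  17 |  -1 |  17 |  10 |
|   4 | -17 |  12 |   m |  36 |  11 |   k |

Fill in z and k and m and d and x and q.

z = -1, k = 30, m = -8, d = 9, x = 3, q = -1

The known cells in row 1 total 69, leaving 68 − 69 = -1 for the blank.
The known cells in column 5 total 65, leaving 68 − 65 = 3 for the blank.
The known cells in row 5 total 69, leaving 68 − 69 = -1 for the blank.
The known cells in row 3 total 59, leaving 68 − 59 = 9 for the blank.
The known cells in column 7 total 38, leaving 68 − 38 = 30 for the blank.
The known cells in row 7 total 76, leaving 68 − 76 = -8 for the blank.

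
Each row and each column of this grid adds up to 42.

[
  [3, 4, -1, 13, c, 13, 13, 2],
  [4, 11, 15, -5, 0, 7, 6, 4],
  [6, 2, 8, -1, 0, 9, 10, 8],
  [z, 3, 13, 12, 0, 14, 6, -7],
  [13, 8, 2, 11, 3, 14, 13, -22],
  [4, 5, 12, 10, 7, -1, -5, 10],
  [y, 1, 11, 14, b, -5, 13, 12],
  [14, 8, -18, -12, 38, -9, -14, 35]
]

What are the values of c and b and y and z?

Row 1: 3 + 4 − 1 + 13 + 13 + 13 + 2 = 47, so its missing entry is 42 − 47 = -5.
Column 5: -5 + 0 + 0 + 0 + 3 + 7 + 38 = 43, so its missing entry is 42 − 43 = -1.
Row 4: 3 + 13 + 12 + 0 + 14 + 6 − 7 = 41, so its missing entry is 42 − 41 = 1.
Row 7: 1 + 11 + 14 − 1 − 5 + 13 + 12 = 45, so its missing entry is 42 − 45 = -3.

c = -5, b = -1, y = -3, z = 1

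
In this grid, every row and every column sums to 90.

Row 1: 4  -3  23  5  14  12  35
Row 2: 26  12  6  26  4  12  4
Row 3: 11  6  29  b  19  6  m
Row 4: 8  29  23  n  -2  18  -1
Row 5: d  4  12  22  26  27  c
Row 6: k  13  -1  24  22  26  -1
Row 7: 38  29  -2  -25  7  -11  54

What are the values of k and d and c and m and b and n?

k = 7, d = -4, c = 3, m = -4, b = 23, n = 15

Row 4 has 8 + 29 + 23 − 2 + 18 − 1 = 75; the blank must be 90 − 75 = 15.
Column 4 has 5 + 26 + 15 + 22 + 24 − 25 = 67; the blank must be 90 − 67 = 23.
Row 6 has 13 − 1 + 24 + 22 + 26 − 1 = 83; the blank must be 90 − 83 = 7.
Column 1 has 4 + 26 + 11 + 8 + 7 + 38 = 94; the blank must be 90 − 94 = -4.
Row 5 has -4 + 4 + 12 + 22 + 26 + 27 = 87; the blank must be 90 − 87 = 3.
Row 3 has 11 + 6 + 29 + 23 + 19 + 6 = 94; the blank must be 90 − 94 = -4.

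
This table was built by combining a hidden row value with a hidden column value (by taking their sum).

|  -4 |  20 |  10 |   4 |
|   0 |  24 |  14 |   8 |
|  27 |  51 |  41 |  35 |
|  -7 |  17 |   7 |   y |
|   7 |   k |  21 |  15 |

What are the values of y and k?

The difference between any two rows is the same in every column — this is an addition table with the headers hidden.
Row 4 minus row 1 is -7 − (-4) = -3, so its entry in column 4 is 4 + (-3) = 1.
Row 5 minus row 1 is 7 − (-4) = 11, so its entry in column 2 is 20 + 11 = 31.

y = 1, k = 31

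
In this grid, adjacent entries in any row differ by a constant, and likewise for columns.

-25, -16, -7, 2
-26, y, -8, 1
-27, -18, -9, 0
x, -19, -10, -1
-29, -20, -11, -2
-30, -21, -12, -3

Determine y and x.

Along each row the entries change by 9 per step; down each column they change by -1.
Row 2: from -26 at column 1, stepping by 9 to column 2 gives -17.
Row 4: from -19 at column 2, stepping by 9 to column 1 gives -28.

y = -17, x = -28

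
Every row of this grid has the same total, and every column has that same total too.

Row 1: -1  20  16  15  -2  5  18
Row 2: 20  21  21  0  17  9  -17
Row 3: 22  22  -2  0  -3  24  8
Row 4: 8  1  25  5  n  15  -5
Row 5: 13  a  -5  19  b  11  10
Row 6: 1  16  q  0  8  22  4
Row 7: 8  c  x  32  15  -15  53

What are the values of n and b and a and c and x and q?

n = 22, b = 14, a = 9, c = -18, x = -4, q = 20

Rows 1 and 2 both sum to 71, so that's the common total.
The known cells in row 4 total 49, leaving 71 − 49 = 22 for the blank.
The known cells in column 5 total 57, leaving 71 − 57 = 14 for the blank.
The known cells in row 5 total 62, leaving 71 − 62 = 9 for the blank.
The known cells in column 2 total 89, leaving 71 − 89 = -18 for the blank.
The known cells in row 7 total 75, leaving 71 − 75 = -4 for the blank.
The known cells in row 6 total 51, leaving 71 − 51 = 20 for the blank.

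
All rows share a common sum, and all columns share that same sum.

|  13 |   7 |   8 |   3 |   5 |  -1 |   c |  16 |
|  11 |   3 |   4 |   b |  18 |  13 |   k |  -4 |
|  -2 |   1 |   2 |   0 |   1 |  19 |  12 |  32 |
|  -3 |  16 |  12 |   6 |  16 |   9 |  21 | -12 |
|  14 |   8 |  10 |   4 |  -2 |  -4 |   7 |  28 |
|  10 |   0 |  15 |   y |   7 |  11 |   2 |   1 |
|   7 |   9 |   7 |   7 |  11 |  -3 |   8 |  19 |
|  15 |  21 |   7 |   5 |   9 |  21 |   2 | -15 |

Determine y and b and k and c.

y = 19, b = 21, k = -1, c = 14

Rows 3 and 4 both sum to 65, so that's the common total.
Row 6: 10 + 0 + 15 + 7 + 11 + 2 + 1 = 46, so its missing entry is 65 − 46 = 19.
Column 4: 3 + 0 + 6 + 4 + 19 + 7 + 5 = 44, so its missing entry is 65 − 44 = 21.
Row 2: 11 + 3 + 4 + 21 + 18 + 13 − 4 = 66, so its missing entry is 65 − 66 = -1.
Row 1: 13 + 7 + 8 + 3 + 5 − 1 + 16 = 51, so its missing entry is 65 − 51 = 14.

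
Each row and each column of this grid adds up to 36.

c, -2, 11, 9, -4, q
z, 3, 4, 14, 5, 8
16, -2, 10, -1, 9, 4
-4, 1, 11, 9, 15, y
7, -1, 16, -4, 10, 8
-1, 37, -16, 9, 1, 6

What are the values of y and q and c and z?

Row 2: 3 + 4 + 14 + 5 + 8 = 34, so its missing entry is 36 − 34 = 2.
Column 1: 2 + 16 − 4 + 7 − 1 = 20, so its missing entry is 36 − 20 = 16.
Row 4: -4 + 1 + 11 + 9 + 15 = 32, so its missing entry is 36 − 32 = 4.
Row 1: 16 − 2 + 11 + 9 − 4 = 30, so its missing entry is 36 − 30 = 6.

y = 4, q = 6, c = 16, z = 2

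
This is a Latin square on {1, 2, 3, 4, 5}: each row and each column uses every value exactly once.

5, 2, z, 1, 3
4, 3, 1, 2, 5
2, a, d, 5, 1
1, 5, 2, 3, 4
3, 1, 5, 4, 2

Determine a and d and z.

a = 4, d = 3, z = 4

For row 1, column 3: row 1 already has {1, 2, 3, 5}; that leaves 4.
At (row 3, col 2): column 2 already has {1, 2, 3, 5}, so the value is 4.
At (row 3, col 3): row 3 already has {1, 2, 4, 5}, so the value is 3.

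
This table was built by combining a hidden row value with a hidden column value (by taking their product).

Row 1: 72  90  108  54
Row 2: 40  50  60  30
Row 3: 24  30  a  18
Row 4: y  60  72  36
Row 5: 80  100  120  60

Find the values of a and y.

Each row is a constant multiple of every other row — this is a multiplication table with the headers hidden.
Row 3 is 30/90 = 1/3 times row 1, so its entry in column 3 is 108 × 1/3 = 36.
Row 4 is 60/90 = 2/3 times row 1, so its entry in column 1 is 72 × 2/3 = 48.

a = 36, y = 48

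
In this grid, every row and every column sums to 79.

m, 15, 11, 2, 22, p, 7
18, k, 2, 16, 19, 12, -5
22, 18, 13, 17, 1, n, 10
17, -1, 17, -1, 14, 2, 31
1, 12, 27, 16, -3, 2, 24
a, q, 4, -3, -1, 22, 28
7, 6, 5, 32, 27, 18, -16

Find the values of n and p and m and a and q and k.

The known cells in row 2 total 62, leaving 79 − 62 = 17 for the blank.
The known cells in column 2 total 67, leaving 79 − 67 = 12 for the blank.
The known cells in row 6 total 62, leaving 79 − 62 = 17 for the blank.
The known cells in column 1 total 82, leaving 79 − 82 = -3 for the blank.
The known cells in row 1 total 54, leaving 79 − 54 = 25 for the blank.
The known cells in row 3 total 81, leaving 79 − 81 = -2 for the blank.

n = -2, p = 25, m = -3, a = 17, q = 12, k = 17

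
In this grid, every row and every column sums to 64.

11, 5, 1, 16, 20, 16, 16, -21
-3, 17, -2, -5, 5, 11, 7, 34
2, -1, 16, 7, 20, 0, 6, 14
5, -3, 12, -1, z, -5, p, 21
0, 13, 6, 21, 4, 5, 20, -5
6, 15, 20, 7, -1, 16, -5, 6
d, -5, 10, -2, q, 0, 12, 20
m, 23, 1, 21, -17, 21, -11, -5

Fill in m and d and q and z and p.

m = 31, d = 12, q = 17, z = 16, p = 19

The known cells in row 8 total 33, leaving 64 − 33 = 31 for the blank.
The known cells in column 1 total 52, leaving 64 − 52 = 12 for the blank.
The known cells in row 7 total 47, leaving 64 − 47 = 17 for the blank.
The known cells in column 5 total 48, leaving 64 − 48 = 16 for the blank.
The known cells in row 4 total 45, leaving 64 − 45 = 19 for the blank.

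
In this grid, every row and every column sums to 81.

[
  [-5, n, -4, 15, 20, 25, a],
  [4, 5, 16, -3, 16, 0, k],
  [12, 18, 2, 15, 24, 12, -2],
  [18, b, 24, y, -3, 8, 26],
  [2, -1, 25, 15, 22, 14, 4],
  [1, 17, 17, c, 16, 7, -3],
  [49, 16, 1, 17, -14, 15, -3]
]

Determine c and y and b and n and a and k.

c = 26, y = -4, b = 12, n = 14, a = 16, k = 43

The known cells in row 6 total 55, leaving 81 − 55 = 26 for the blank.
The known cells in column 4 total 85, leaving 81 − 85 = -4 for the blank.
The known cells in row 4 total 69, leaving 81 − 69 = 12 for the blank.
The known cells in column 2 total 67, leaving 81 − 67 = 14 for the blank.
The known cells in row 1 total 65, leaving 81 − 65 = 16 for the blank.
The known cells in row 2 total 38, leaving 81 − 38 = 43 for the blank.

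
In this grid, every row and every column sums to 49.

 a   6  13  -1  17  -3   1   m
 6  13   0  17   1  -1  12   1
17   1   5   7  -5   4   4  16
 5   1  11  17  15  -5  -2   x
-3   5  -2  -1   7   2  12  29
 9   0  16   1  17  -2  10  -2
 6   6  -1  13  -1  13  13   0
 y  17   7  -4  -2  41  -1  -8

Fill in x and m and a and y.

x = 7, m = 6, a = 10, y = -1

The known cells in row 4 total 42, leaving 49 − 42 = 7 for the blank.
The known cells in column 8 total 43, leaving 49 − 43 = 6 for the blank.
The known cells in row 8 total 50, leaving 49 − 50 = -1 for the blank.
The known cells in row 1 total 39, leaving 49 − 39 = 10 for the blank.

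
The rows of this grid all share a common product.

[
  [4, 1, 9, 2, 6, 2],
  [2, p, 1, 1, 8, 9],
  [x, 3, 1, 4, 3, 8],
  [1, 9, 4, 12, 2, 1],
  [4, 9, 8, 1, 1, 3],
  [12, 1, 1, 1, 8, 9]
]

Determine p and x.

p = 6, x = 3

Rows 1 and 5 each multiply to 864, so every row has product 864.
Row 2: 2×1×1×8×9 = 144, so the missing entry is 864 ÷ 144 = 6.
Row 3: 3×1×4×3×8 = 288, so the missing entry is 864 ÷ 288 = 3.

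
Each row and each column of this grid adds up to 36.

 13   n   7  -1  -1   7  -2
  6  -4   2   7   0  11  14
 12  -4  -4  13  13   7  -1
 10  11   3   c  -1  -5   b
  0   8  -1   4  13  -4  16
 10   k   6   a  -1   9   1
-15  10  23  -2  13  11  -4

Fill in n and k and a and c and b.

Row 1 has 13 + 7 − 1 − 1 + 7 − 2 = 23; the blank must be 36 − 23 = 13.
Column 2 has 13 − 4 − 4 + 11 + 8 + 10 = 34; the blank must be 36 − 34 = 2.
Column 7 has -2 + 14 − 1 + 16 + 1 − 4 = 24; the blank must be 36 − 24 = 12.
Row 4 has 10 + 11 + 3 − 1 − 5 + 12 = 30; the blank must be 36 − 30 = 6.
Row 6 has 10 + 2 + 6 − 1 + 9 + 1 = 27; the blank must be 36 − 27 = 9.

n = 13, k = 2, a = 9, c = 6, b = 12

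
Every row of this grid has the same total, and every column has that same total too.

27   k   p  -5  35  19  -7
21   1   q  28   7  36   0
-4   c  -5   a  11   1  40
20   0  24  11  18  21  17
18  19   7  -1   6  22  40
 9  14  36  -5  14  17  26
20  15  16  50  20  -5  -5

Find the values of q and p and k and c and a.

Rows 4 and 5 both sum to 111, so that's the common total.
Row 2 has 21 + 1 + 28 + 7 + 36 + 0 = 93; the blank must be 111 − 93 = 18.
Column 4 has -5 + 28 + 11 − 1 − 5 + 50 = 78; the blank must be 111 − 78 = 33.
Row 3 has -4 − 5 + 33 + 11 + 1 + 40 = 76; the blank must be 111 − 76 = 35.
Column 2 has 1 + 35 + 0 + 19 + 14 + 15 = 84; the blank must be 111 − 84 = 27.
Row 1 has 27 + 27 − 5 + 35 + 19 − 7 = 96; the blank must be 111 − 96 = 15.

q = 18, p = 15, k = 27, c = 35, a = 33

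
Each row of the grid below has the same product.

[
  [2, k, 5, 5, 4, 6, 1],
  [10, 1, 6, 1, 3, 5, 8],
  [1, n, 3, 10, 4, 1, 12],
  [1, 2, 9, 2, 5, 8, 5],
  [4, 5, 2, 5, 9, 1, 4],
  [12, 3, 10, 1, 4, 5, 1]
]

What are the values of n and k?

n = 5, k = 6

Rows 2 and 4 each multiply to 7200, so every row has product 7200.
Row 3: 1×3×10×4×1×12 = 1440, so the missing entry is 7200 ÷ 1440 = 5.
Row 1: 2×5×5×4×6×1 = 1200, so the missing entry is 7200 ÷ 1200 = 6.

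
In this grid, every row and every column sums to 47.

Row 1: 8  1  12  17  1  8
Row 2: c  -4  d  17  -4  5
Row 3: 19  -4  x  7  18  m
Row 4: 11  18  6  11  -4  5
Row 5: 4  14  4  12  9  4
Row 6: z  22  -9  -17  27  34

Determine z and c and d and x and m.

The known cells in row 6 total 57, leaving 47 − 57 = -10 for the blank.
The known cells in column 1 total 32, leaving 47 − 32 = 15 for the blank.
The known cells in row 2 total 29, leaving 47 − 29 = 18 for the blank.
The known cells in column 3 total 31, leaving 47 − 31 = 16 for the blank.
The known cells in row 3 total 56, leaving 47 − 56 = -9 for the blank.

z = -10, c = 15, d = 18, x = 16, m = -9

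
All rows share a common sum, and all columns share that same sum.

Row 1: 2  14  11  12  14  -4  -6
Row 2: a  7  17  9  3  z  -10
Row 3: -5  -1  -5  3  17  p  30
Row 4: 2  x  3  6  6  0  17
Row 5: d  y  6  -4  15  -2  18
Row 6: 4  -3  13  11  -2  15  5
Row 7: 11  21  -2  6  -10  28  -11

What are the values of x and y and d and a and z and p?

Rows 1 and 6 both sum to 43, so that's the common total.
The known cells in row 4 total 34, leaving 43 − 34 = 9 for the blank.
The known cells in row 3 total 39, leaving 43 − 39 = 4 for the blank.
The known cells in column 6 total 41, leaving 43 − 41 = 2 for the blank.
The known cells in row 2 total 28, leaving 43 − 28 = 15 for the blank.
The known cells in column 1 total 29, leaving 43 − 29 = 14 for the blank.
The known cells in row 5 total 47, leaving 43 − 47 = -4 for the blank.

x = 9, y = -4, d = 14, a = 15, z = 2, p = 4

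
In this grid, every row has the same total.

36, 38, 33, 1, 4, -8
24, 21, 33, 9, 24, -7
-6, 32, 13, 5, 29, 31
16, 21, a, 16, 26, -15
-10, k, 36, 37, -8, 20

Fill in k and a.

k = 29, a = 40

The complete rows each total 104.
Row 5 is missing 104 − 75 = 29 (since -10 + 36 + 37 − 8 + 20 = 75).
Row 4 is missing 104 − 64 = 40 (since 16 + 21 + 16 + 26 − 15 = 64).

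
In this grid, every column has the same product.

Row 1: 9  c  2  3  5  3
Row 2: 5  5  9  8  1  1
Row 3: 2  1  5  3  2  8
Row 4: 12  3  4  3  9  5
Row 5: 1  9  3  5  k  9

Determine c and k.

Columns 3 and 6 each multiply to 1080, so every column has product 1080.
Column 2: 5×1×3×9 = 135, so the missing entry is 1080 ÷ 135 = 8.
Column 5: 5×1×2×9 = 90, so the missing entry is 1080 ÷ 90 = 12.

c = 8, k = 12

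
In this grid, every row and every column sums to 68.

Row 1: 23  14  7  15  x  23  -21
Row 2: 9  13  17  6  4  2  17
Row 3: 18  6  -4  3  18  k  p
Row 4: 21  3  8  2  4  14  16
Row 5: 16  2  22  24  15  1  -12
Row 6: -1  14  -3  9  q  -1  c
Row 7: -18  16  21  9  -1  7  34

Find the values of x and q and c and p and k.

x = 7, q = 21, c = 29, p = 5, k = 22

The known cells in row 1 total 61, leaving 68 − 61 = 7 for the blank.
The known cells in column 5 total 47, leaving 68 − 47 = 21 for the blank.
The known cells in row 6 total 39, leaving 68 − 39 = 29 for the blank.
The known cells in column 7 total 63, leaving 68 − 63 = 5 for the blank.
The known cells in row 3 total 46, leaving 68 − 46 = 22 for the blank.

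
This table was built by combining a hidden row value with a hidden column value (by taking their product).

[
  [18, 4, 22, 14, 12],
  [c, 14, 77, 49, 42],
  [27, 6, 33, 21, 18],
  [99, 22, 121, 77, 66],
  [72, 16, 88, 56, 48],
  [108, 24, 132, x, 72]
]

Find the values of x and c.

Each row is a constant multiple of every other row — this is a multiplication table with the headers hidden.
Row 6 is 72/12 = 6/1 times row 1, so its entry in column 4 is 14 × 6/1 = 84.
Row 2 is 42/12 = 7/2 times row 1, so its entry in column 1 is 18 × 7/2 = 63.

x = 84, c = 63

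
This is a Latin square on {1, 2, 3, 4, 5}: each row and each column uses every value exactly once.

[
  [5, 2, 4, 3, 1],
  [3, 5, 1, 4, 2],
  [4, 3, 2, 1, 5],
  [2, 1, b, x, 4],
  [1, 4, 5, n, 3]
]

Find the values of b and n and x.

Cell (4,3): column 3 already has {1, 2, 4, 5} → 3.
At (row 4, col 4): row 4 already has {1, 2, 3, 4}, so the value is 5.
At (row 5, col 4): row 5 already has {1, 3, 4, 5}, so the value is 2.

b = 3, n = 2, x = 5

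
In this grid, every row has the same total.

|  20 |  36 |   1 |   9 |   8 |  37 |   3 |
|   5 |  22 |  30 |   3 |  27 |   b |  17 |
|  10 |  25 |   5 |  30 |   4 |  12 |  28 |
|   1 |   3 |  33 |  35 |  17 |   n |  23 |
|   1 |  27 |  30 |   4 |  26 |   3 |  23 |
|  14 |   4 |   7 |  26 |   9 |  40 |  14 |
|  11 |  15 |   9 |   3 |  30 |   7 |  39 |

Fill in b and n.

b = 10, n = 2

Rows 5 and 6 both add up to 114, so every row sums to 114.
Row 2: 5 + 22 + 30 + 3 + 27 + 17 = 104, so the missing entry is 114 − 104 = 10.
Row 4: 1 + 3 + 33 + 35 + 17 + 23 = 112, so the missing entry is 114 − 112 = 2.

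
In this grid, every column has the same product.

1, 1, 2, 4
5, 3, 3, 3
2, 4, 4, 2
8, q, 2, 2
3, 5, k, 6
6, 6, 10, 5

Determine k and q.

k = 3, q = 4

Columns 1 and 4 each multiply to 1440, so every column has product 1440.
Column 3: 2×3×4×2×10 = 480, so the missing entry is 1440 ÷ 480 = 3.
Column 2: 1×3×4×5×6 = 360, so the missing entry is 1440 ÷ 360 = 4.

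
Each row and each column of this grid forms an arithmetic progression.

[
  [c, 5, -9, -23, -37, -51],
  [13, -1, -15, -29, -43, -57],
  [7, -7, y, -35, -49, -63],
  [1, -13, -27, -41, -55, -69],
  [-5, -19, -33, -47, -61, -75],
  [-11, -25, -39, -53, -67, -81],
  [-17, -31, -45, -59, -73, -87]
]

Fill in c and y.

c = 19, y = -21

Along each row the entries change by -14 per step; down each column they change by -6.
Row 1: from 5 at column 2, stepping by -14 to column 1 gives 19.
Row 3: from 7 at column 1, stepping by -14 to column 3 gives -21.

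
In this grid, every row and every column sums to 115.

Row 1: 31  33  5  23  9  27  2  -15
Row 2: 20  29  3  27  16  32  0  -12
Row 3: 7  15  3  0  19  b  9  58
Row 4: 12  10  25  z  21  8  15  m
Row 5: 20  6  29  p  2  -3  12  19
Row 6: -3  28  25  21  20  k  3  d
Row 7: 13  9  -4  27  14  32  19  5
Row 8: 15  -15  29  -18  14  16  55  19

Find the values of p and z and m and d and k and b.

The known cells in row 5 total 85, leaving 115 − 85 = 30 for the blank.
The known cells in column 4 total 110, leaving 115 − 110 = 5 for the blank.
The known cells in row 4 total 96, leaving 115 − 96 = 19 for the blank.
The known cells in column 8 total 93, leaving 115 − 93 = 22 for the blank.
The known cells in row 6 total 116, leaving 115 − 116 = -1 for the blank.
The known cells in row 3 total 111, leaving 115 − 111 = 4 for the blank.

p = 30, z = 5, m = 19, d = 22, k = -1, b = 4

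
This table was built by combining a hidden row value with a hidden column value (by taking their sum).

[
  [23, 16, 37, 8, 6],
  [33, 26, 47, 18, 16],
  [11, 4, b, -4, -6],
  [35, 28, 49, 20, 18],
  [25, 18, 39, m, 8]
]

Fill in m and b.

m = 10, b = 25

The difference between any two rows is the same in every column — this is an addition table with the headers hidden.
Row 5 minus row 1 is 8 − 6 = 2, so its entry in column 4 is 8 + 2 = 10.
Row 3 minus row 1 is -6 − 6 = -12, so its entry in column 3 is 37 + (-12) = 25.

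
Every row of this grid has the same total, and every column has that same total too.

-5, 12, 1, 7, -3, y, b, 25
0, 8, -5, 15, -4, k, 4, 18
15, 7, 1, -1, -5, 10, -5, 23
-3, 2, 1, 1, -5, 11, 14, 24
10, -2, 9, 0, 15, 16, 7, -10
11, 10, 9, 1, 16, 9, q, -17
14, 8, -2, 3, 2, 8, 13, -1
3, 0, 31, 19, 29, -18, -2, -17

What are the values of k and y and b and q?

k = 9, y = 0, b = 8, q = 6

Rows 3 and 4 both sum to 45, so that's the common total.
Row 6: 11 + 10 + 9 + 1 + 16 + 9 − 17 = 39, so its missing entry is 45 − 39 = 6.
Column 7: 4 − 5 + 14 + 7 + 6 + 13 − 2 = 37, so its missing entry is 45 − 37 = 8.
Row 1: -5 + 12 + 1 + 7 − 3 + 8 + 25 = 45, so its missing entry is 45 − 45 = 0.
Row 2: 0 + 8 − 5 + 15 − 4 + 4 + 18 = 36, so its missing entry is 45 − 36 = 9.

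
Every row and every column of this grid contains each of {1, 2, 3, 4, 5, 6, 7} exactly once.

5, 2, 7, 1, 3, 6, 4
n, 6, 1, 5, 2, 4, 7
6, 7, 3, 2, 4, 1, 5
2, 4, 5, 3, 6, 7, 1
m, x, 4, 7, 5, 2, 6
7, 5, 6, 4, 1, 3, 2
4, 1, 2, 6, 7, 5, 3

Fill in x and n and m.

At (row 2, col 1): row 2 already has {1, 2, 4, 5, 6, 7}, so the value is 3.
Cell (5,1): column 1 already has {2, 3, 4, 5, 6, 7} → 1.
For row 5, column 2: row 5 already has {1, 2, 4, 5, 6, 7}; that leaves 3.

x = 3, n = 3, m = 1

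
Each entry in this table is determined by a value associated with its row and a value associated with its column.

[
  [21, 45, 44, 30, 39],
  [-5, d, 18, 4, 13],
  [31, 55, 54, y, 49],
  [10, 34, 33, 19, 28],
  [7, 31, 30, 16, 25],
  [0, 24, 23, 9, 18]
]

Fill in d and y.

d = 19, y = 40

The difference between any two rows is the same in every column — this is an addition table with the headers hidden.
Row 2 minus row 1 is 18 − 44 = -26, so its entry in column 2 is 45 + (-26) = 19.
Row 3 minus row 1 is 54 − 44 = 10, so its entry in column 4 is 30 + 10 = 40.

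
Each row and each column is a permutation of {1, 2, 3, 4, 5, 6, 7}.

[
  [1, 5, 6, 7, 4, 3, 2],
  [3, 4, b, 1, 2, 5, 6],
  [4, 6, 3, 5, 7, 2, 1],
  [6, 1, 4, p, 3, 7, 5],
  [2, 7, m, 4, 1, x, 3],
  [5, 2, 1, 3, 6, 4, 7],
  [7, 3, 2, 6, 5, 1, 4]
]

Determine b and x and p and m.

Cell (2,3): row 2 already has {1, 2, 3, 4, 5, 6} → 7.
Cell (5,6): column 6 already has {1, 2, 3, 4, 5, 7} → 6.
Cell (4,4): row 4 already has {1, 3, 4, 5, 6, 7} → 2.
At (row 5, col 3): row 5 already has {1, 2, 3, 4, 6, 7}, so the value is 5.

b = 7, x = 6, p = 2, m = 5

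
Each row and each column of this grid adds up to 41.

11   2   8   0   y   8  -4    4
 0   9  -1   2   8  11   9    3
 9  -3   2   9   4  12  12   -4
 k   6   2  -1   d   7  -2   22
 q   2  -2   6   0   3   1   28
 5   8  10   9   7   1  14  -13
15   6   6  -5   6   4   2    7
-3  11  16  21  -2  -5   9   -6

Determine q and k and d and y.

Row 5: 2 − 2 + 6 + 0 + 3 + 1 + 28 = 38, so its missing entry is 41 − 38 = 3.
Row 1: 11 + 2 + 8 + 0 + 8 − 4 + 4 = 29, so its missing entry is 41 − 29 = 12.
Column 5: 12 + 8 + 4 + 0 + 7 + 6 − 2 = 35, so its missing entry is 41 − 35 = 6.
Row 4: 6 + 2 − 1 + 6 + 7 − 2 + 22 = 40, so its missing entry is 41 − 40 = 1.

q = 3, k = 1, d = 6, y = 12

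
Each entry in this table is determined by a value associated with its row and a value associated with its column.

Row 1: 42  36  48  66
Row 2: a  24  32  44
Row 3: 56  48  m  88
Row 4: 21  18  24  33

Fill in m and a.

Each row is a constant multiple of every other row — this is a multiplication table with the headers hidden.
Row 3 is 88/66 = 4/3 times row 1, so its entry in column 3 is 48 × 4/3 = 64.
Row 2 is 44/66 = 2/3 times row 1, so its entry in column 1 is 42 × 2/3 = 28.

m = 64, a = 28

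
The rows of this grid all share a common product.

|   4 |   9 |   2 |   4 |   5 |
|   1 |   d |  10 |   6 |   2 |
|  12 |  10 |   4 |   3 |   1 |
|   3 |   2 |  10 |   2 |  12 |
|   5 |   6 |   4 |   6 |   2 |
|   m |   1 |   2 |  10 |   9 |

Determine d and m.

d = 12, m = 8

Rows 1 and 3 each multiply to 1440, so every row has product 1440.
Row 2: 1×10×6×2 = 120, so the missing entry is 1440 ÷ 120 = 12.
Row 6: 1×2×10×9 = 180, so the missing entry is 1440 ÷ 180 = 8.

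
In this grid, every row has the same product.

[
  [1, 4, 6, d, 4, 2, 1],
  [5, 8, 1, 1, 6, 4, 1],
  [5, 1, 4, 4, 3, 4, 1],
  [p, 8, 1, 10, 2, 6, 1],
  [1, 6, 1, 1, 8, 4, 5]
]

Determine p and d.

p = 1, d = 5

Rows 2 and 3 each multiply to 960, so every row has product 960.
Row 4: 8×1×10×2×6×1 = 960, so the missing entry is 960 ÷ 960 = 1.
Row 1: 1×4×6×4×2×1 = 192, so the missing entry is 960 ÷ 192 = 5.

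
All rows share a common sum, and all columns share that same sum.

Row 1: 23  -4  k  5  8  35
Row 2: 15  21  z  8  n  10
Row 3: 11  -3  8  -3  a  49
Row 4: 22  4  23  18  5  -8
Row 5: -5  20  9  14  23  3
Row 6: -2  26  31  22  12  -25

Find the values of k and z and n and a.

Rows 4 and 5 both sum to 64, so that's the common total.
Row 1 has 23 − 4 + 5 + 8 + 35 = 67; the blank must be 64 − 67 = -3.
Column 3 has -3 + 8 + 23 + 9 + 31 = 68; the blank must be 64 − 68 = -4.
Row 3 has 11 − 3 + 8 − 3 + 49 = 62; the blank must be 64 − 62 = 2.
Row 2 has 15 + 21 − 4 + 8 + 10 = 50; the blank must be 64 − 50 = 14.

k = -3, z = -4, n = 14, a = 2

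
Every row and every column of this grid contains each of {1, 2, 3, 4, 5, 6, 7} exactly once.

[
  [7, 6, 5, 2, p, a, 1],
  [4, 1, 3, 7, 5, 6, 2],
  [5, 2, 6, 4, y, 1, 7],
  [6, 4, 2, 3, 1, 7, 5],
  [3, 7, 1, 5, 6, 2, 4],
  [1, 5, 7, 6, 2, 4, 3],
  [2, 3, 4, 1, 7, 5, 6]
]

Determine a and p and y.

a = 3, p = 4, y = 3

At (row 3, col 5): row 3 already has {1, 2, 4, 5, 6, 7}, so the value is 3.
Cell (1,5): column 5 already has {1, 2, 3, 5, 6, 7} → 4.
For row 1, column 6: row 1 already has {1, 2, 4, 5, 6, 7}; that leaves 3.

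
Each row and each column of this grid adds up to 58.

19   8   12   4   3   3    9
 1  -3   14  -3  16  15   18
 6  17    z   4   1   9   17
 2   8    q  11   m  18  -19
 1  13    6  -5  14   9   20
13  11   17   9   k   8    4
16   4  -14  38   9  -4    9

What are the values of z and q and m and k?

z = 4, q = 19, m = 19, k = -4

Row 6 has 13 + 11 + 17 + 9 + 8 + 4 = 62; the blank must be 58 − 62 = -4.
Column 5 has 3 + 16 + 1 + 14 − 4 + 9 = 39; the blank must be 58 − 39 = 19.
Row 4 has 2 + 8 + 11 + 19 + 18 − 19 = 39; the blank must be 58 − 39 = 19.
Row 3 has 6 + 17 + 4 + 1 + 9 + 17 = 54; the blank must be 58 − 54 = 4.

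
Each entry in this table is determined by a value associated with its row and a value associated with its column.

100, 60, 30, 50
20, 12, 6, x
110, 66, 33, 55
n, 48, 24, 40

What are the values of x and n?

Each row is a constant multiple of every other row — this is a multiplication table with the headers hidden.
Row 2 is 6/30 = 1/5 times row 1, so its entry in column 4 is 50 × 1/5 = 10.
Row 4 is 24/30 = 4/5 times row 1, so its entry in column 1 is 100 × 4/5 = 80.

x = 10, n = 80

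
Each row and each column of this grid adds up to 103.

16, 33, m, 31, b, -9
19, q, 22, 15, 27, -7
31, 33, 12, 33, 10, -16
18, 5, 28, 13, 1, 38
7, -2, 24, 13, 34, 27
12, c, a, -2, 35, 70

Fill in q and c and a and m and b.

q = 27, c = 7, a = -19, m = 36, b = -4

The known cells in column 5 total 107, leaving 103 − 107 = -4 for the blank.
The known cells in row 2 total 76, leaving 103 − 76 = 27 for the blank.
The known cells in column 2 total 96, leaving 103 − 96 = 7 for the blank.
The known cells in row 1 total 67, leaving 103 − 67 = 36 for the blank.
The known cells in row 6 total 122, leaving 103 − 122 = -19 for the blank.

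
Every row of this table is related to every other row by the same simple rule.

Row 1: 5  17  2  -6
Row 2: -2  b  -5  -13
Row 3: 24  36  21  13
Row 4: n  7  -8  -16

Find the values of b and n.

The difference between any two rows is the same in every column — this is an addition table with the headers hidden.
Row 2 minus row 1 is -5 − 2 = -7, so its entry in column 2 is 17 + (-7) = 10.
Row 4 minus row 1 is -8 − 2 = -10, so its entry in column 1 is 5 + (-10) = -5.

b = 10, n = -5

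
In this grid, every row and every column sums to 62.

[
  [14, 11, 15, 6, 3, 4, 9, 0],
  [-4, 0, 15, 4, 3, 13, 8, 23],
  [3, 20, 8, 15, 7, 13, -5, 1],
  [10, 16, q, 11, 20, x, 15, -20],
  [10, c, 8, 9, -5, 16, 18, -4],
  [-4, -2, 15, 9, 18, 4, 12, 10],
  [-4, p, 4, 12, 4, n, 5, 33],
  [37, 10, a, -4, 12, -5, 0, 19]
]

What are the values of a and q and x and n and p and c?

a = -7, q = 4, x = 6, n = 11, p = -3, c = 10

Row 8: 37 + 10 − 4 + 12 − 5 + 0 + 19 = 69, so its missing entry is 62 − 69 = -7.
Column 3: 15 + 15 + 8 + 8 + 15 + 4 − 7 = 58, so its missing entry is 62 − 58 = 4.
Row 5: 10 + 8 + 9 − 5 + 16 + 18 − 4 = 52, so its missing entry is 62 − 52 = 10.
Column 2: 11 + 0 + 20 + 16 + 10 − 2 + 10 = 65, so its missing entry is 62 − 65 = -3.
Row 7: -4 − 3 + 4 + 12 + 4 + 5 + 33 = 51, so its missing entry is 62 − 51 = 11.
Row 4: 10 + 16 + 4 + 11 + 20 + 15 − 20 = 56, so its missing entry is 62 − 56 = 6.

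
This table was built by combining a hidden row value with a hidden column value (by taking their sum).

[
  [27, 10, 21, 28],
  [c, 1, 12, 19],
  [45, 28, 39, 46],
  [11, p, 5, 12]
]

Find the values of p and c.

The difference between any two rows is the same in every column — this is an addition table with the headers hidden.
Row 4 minus row 1 is 12 − 28 = -16, so its entry in column 2 is 10 + (-16) = -6.
Row 2 minus row 1 is 19 − 28 = -9, so its entry in column 1 is 27 + (-9) = 18.

p = -6, c = 18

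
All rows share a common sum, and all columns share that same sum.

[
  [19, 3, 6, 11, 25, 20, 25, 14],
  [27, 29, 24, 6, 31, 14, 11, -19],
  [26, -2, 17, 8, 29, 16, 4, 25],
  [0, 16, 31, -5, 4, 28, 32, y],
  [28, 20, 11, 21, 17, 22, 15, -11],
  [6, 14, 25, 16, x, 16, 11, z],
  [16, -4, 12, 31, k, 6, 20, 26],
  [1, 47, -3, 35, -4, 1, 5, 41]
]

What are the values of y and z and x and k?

Rows 1 and 2 both sum to 123, so that's the common total.
Row 4: 0 + 16 + 31 − 5 + 4 + 28 + 32 = 106, so its missing entry is 123 − 106 = 17.
Row 7: 16 − 4 + 12 + 31 + 6 + 20 + 26 = 107, so its missing entry is 123 − 107 = 16.
Column 5: 25 + 31 + 29 + 4 + 17 + 16 − 4 = 118, so its missing entry is 123 − 118 = 5.
Row 6: 6 + 14 + 25 + 16 + 5 + 16 + 11 = 93, so its missing entry is 123 − 93 = 30.

y = 17, z = 30, x = 5, k = 16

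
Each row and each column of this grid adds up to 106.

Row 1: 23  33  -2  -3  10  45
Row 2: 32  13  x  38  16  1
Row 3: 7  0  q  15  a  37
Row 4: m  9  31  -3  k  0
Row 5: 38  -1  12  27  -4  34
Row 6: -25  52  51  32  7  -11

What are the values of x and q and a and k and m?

The known cells in row 2 total 100, leaving 106 − 100 = 6 for the blank.
The known cells in column 1 total 75, leaving 106 − 75 = 31 for the blank.
The known cells in row 4 total 68, leaving 106 − 68 = 38 for the blank.
The known cells in column 5 total 67, leaving 106 − 67 = 39 for the blank.
The known cells in row 3 total 98, leaving 106 − 98 = 8 for the blank.

x = 6, q = 8, a = 39, k = 38, m = 31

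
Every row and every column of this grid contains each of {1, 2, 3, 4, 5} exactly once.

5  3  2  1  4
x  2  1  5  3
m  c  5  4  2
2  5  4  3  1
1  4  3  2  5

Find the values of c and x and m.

c = 1, x = 4, m = 3

For row 2, column 1: row 2 already has {1, 2, 3, 5}; that leaves 4.
Cell (3,1): column 1 already has {1, 2, 4, 5} → 3.
At (row 3, col 2): row 3 already has {2, 3, 4, 5}, so the value is 1.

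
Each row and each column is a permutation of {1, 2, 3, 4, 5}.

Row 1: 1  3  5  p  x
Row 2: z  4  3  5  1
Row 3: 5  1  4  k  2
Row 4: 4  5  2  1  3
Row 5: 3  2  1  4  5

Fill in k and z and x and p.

k = 3, z = 2, x = 4, p = 2

At (row 2, col 1): row 2 already has {1, 3, 4, 5}, so the value is 2.
For row 3, column 4: row 3 already has {1, 2, 4, 5}; that leaves 3.
Cell (1,4): column 4 already has {1, 3, 4, 5} → 2.
Cell (1,5): row 1 already has {1, 2, 3, 5} → 4.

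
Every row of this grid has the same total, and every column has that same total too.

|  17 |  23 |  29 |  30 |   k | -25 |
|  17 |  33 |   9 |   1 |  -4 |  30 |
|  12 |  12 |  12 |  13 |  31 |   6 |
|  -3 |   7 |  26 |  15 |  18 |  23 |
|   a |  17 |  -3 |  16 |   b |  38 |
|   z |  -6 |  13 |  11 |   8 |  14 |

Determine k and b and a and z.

Rows 2 and 3 both sum to 86, so that's the common total.
Row 6 has -6 + 13 + 11 + 8 + 14 = 40; the blank must be 86 − 40 = 46.
Column 1 has 17 + 17 + 12 − 3 + 46 = 89; the blank must be 86 − 89 = -3.
Row 5 has -3 + 17 − 3 + 16 + 38 = 65; the blank must be 86 − 65 = 21.
Row 1 has 17 + 23 + 29 + 30 − 25 = 74; the blank must be 86 − 74 = 12.

k = 12, b = 21, a = -3, z = 46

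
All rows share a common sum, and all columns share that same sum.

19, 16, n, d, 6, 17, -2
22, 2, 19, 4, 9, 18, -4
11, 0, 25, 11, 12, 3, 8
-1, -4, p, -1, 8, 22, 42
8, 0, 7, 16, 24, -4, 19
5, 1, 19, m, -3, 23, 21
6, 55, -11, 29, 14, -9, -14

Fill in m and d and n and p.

Rows 2 and 3 both sum to 70, so that's the common total.
Row 6: 5 + 1 + 19 − 3 + 23 + 21 = 66, so its missing entry is 70 − 66 = 4.
Column 4: 4 + 11 − 1 + 16 + 4 + 29 = 63, so its missing entry is 70 − 63 = 7.
Row 1: 19 + 16 + 7 + 6 + 17 − 2 = 63, so its missing entry is 70 − 63 = 7.
Row 4: -1 − 4 − 1 + 8 + 22 + 42 = 66, so its missing entry is 70 − 66 = 4.

m = 4, d = 7, n = 7, p = 4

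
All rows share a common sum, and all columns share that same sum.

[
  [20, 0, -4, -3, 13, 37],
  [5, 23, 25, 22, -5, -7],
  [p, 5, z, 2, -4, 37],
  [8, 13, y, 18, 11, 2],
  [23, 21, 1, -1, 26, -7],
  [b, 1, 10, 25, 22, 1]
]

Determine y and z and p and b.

Rows 1 and 2 both sum to 63, so that's the common total.
Row 4 has 8 + 13 + 18 + 11 + 2 = 52; the blank must be 63 − 52 = 11.
Row 6 has 1 + 10 + 25 + 22 + 1 = 59; the blank must be 63 − 59 = 4.
Column 1 has 20 + 5 + 8 + 23 + 4 = 60; the blank must be 63 − 60 = 3.
Row 3 has 3 + 5 + 2 − 4 + 37 = 43; the blank must be 63 − 43 = 20.

y = 11, z = 20, p = 3, b = 4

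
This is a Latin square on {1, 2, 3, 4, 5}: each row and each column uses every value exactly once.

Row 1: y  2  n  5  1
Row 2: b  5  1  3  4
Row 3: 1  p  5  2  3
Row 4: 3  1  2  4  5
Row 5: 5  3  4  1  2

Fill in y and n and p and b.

For row 2, column 1: row 2 already has {1, 3, 4, 5}; that leaves 2.
At (row 1, col 3): column 3 already has {1, 2, 4, 5}, so the value is 3.
For row 3, column 2: row 3 already has {1, 2, 3, 5}; that leaves 4.
For row 1, column 1: row 1 already has {1, 2, 3, 5}; that leaves 4.

y = 4, n = 3, p = 4, b = 2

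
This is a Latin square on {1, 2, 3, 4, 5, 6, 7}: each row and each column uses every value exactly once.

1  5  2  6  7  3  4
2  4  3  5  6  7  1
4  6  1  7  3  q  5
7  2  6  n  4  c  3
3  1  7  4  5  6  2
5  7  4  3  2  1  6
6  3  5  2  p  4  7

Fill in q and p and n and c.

Cell (4,4): column 4 already has {2, 3, 4, 5, 6, 7} → 1.
At (row 3, col 6): row 3 already has {1, 3, 4, 5, 6, 7}, so the value is 2.
For row 7, column 5: row 7 already has {2, 3, 4, 5, 6, 7}; that leaves 1.
At (row 4, col 6): row 4 already has {1, 2, 3, 4, 6, 7}, so the value is 5.

q = 2, p = 1, n = 1, c = 5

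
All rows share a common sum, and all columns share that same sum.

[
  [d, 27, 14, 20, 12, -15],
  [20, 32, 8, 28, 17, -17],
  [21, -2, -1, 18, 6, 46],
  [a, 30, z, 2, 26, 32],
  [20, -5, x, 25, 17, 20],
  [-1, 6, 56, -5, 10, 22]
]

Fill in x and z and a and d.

Rows 2 and 3 both sum to 88, so that's the common total.
The known cells in row 1 total 58, leaving 88 − 58 = 30 for the blank.
The known cells in row 5 total 77, leaving 88 − 77 = 11 for the blank.
The known cells in column 3 total 88, leaving 88 − 88 = 0 for the blank.
The known cells in row 4 total 90, leaving 88 − 90 = -2 for the blank.

x = 11, z = 0, a = -2, d = 30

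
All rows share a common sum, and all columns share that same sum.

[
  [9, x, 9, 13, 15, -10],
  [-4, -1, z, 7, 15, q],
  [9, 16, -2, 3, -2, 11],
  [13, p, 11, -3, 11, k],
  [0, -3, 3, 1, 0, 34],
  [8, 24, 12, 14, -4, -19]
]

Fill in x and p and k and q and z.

x = -1, p = 0, k = 3, q = 16, z = 2

Rows 3 and 5 both sum to 35, so that's the common total.
The known cells in row 1 total 36, leaving 35 − 36 = -1 for the blank.
The known cells in column 3 total 33, leaving 35 − 33 = 2 for the blank.
The known cells in row 2 total 19, leaving 35 − 19 = 16 for the blank.
The known cells in column 2 total 35, leaving 35 − 35 = 0 for the blank.
The known cells in row 4 total 32, leaving 35 − 32 = 3 for the blank.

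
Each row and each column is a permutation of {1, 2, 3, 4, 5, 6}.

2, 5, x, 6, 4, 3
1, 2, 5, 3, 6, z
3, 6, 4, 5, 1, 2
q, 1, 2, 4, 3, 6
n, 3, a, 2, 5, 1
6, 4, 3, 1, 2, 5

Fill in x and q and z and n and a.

x = 1, q = 5, z = 4, n = 4, a = 6

At (row 2, col 6): row 2 already has {1, 2, 3, 5, 6}, so the value is 4.
For row 4, column 1: row 4 already has {1, 2, 3, 4, 6}; that leaves 5.
At (row 5, col 1): column 1 already has {1, 2, 3, 5, 6}, so the value is 4.
Cell (5,3): row 5 already has {1, 2, 3, 4, 5} → 6.
At (row 1, col 3): row 1 already has {2, 3, 4, 5, 6}, so the value is 1.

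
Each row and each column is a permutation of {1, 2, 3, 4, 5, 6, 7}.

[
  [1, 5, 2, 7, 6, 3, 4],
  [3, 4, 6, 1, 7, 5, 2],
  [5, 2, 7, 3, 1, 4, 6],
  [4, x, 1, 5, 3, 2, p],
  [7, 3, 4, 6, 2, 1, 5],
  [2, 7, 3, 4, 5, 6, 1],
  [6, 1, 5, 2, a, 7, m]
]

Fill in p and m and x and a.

For row 4, column 2: column 2 already has {1, 2, 3, 4, 5, 7}; that leaves 6.
Cell (7,5): column 5 already has {1, 2, 3, 5, 6, 7} → 4.
For row 7, column 7: row 7 already has {1, 2, 4, 5, 6, 7}; that leaves 3.
For row 4, column 7: row 4 already has {1, 2, 3, 4, 5, 6}; that leaves 7.

p = 7, m = 3, x = 6, a = 4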